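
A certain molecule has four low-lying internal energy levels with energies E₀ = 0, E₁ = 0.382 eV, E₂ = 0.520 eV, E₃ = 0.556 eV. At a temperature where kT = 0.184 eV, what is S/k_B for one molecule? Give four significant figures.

0.6760

Eᵢ/kT = 0, 2.07609, 2.82609, 3.02174.
Z = Σ e^(−Eᵢ/kT) = e^(−0) + e^(−2.07609) + e^(−2.82609) + e^(−3.02174) = 1.00000 + 0.125420 + 0.0592440 + 0.0487164 = 1.23338.
⟨E⟩ = Σ EᵢPᵢ = 0.0857835 eV.
S/k_B = ln Z + ⟨E⟩/kT = ln(1.23338) + 0.0857835/0.184 = 0.209758 + 0.466215 = 0.6760.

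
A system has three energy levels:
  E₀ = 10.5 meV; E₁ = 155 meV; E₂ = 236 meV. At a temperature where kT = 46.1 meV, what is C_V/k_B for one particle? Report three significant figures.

Eᵢ/kT = 0.22777, 3.3623, 5.1193.
Z = Σ e^(−Eᵢ/kT) = e^(−0.22777) + e^(−3.3623) + e^(−5.1193) = 0.79631 + 0.034655 + 0.0059802 = 0.83695.
⟨E⟩ = 18.094 meV, ⟨E²⟩ = 1497.6 meV².
C_V/k_B = (⟨E²⟩ − ⟨E⟩²)/(kT)² = (1497.6 − 327.39)/2125.2 = 0.551.

0.551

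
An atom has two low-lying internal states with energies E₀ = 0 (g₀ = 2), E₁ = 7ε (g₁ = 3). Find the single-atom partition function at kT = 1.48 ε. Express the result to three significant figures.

Eᵢ/kT = 0, 4.7297.
Z = Σ gᵢe^(−Eᵢ/kT) = 2·e^(−0) + 3·e^(−4.7297) = 2.0000 + 0.026487 = 2.0265.

Z = 2.03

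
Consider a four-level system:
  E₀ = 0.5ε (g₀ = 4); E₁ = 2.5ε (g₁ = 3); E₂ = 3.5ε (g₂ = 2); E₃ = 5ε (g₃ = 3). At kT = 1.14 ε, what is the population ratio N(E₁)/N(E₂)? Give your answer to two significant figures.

3.6

n₁/n₂ = (g₁/g₂) exp[−(E₁−E₂)/kT] = (3/2) × exp(−(-1.0ε)/(1.14ε)) = (3/2) × exp(0.8772) = 3.6.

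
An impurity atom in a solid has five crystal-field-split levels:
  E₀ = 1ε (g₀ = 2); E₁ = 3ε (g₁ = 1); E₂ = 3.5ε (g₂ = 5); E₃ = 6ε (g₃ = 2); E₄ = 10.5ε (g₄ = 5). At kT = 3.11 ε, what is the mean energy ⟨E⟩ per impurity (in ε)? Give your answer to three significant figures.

3.02 ε

Eᵢ/kT = 0.32154, 0.96463, 1.1254, 1.9293, 3.3762.
Z = Σ gᵢe^(−Eᵢ/kT) = 2·e^(−0.32154) + 1·e^(−0.96463) + 5·e^(−1.1254) + 2·e^(−1.9293) + 5·e^(−3.3762) = 1.4501 + 0.38112 + 1.6226 + 0.29050 + 0.17089 = 3.9152.
⟨E⟩ = Σ Eᵢ gᵢe^(−Eᵢ/kT) / Z = (1·1.4501 + 3·0.38112 + 3.5·1.6226 + 6·0.29050 + 10.5·0.17089) / 3.9152 = 3.02 ε.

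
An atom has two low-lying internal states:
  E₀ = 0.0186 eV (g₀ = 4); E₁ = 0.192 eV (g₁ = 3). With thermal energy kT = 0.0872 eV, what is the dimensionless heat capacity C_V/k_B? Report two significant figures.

Eᵢ/kT = 0.2133, 2.202.
Z = Σ gᵢe^(−Eᵢ/kT) = 4·e^(−0.2133) + 3·e^(−2.202) = 3.232 + 0.3317 = 3.564.
⟨E⟩ = 0.03474 eV, ⟨E²⟩ = 0.003745 eV².
C_V/k_B = (⟨E²⟩ − ⟨E⟩²)/(kT)² = (0.003745 − 0.001207)/0.007604 = 0.33.

0.33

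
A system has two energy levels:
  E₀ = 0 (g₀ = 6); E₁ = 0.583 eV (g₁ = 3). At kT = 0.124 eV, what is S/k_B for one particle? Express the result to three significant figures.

Eᵢ/kT = 0, 4.7016.
Z = Σ gᵢe^(−Eᵢ/kT) = 6·e^(−0) + 3·e^(−4.7016) = 6.0000 + 0.027242 = 6.0272.
⟨E⟩ = Σ EᵢPᵢ = 0.0026351 eV.
S/k_B = ln Z + ⟨E⟩/kT = ln(6.0272) + 0.0026351/0.124 = 1.7963 + 0.021251 = 1.82.

1.82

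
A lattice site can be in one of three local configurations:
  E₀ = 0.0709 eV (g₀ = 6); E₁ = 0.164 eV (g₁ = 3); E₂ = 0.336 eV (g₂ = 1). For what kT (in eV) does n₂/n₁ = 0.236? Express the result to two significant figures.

n₂/n₁ = (g₂/g₁) exp[−(E₂−E₁)/kT] = 0.236.
⇒ (E₂−E₁)/kT = ln((1/3)/0.236) = ln(1.412) = 0.3450.
kT = 0.172 eV / 0.3450 = 0.50 eV.

0.50 eV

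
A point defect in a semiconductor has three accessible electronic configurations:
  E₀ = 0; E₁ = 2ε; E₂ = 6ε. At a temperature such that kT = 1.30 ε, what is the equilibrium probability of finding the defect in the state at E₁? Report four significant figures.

Eᵢ/kT = 0, 1.53846, 4.61538.
Z = Σ e^(−Eᵢ/kT) = e^(−0) + e^(−1.53846) + e^(−4.61538) = 1.00000 + 0.214712 + 0.00989842 = 1.22461.
P₁ = e^(−E₁/kT) / Z = 0.214712/1.22461 = 0.1753.

0.1753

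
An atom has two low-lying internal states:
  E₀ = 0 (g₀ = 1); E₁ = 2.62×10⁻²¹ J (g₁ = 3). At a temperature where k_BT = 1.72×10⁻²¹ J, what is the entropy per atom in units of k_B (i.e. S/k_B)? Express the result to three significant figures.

Eᵢ/kT = 0, 1.5233.
Z = Σ gᵢe^(−Eᵢ/kT) = 1·e^(−0) + 3·e^(−1.5233) = 1.0000 + 0.65397 = 1.6540.
⟨E⟩ = Σ EᵢPᵢ = 1.0359 ×10⁻²¹ J.
S/k_B = ln Z + ⟨E⟩/kT = ln(1.6540) + 1.0359/1.72 = 0.50320 + 0.60227 = 1.11.

1.11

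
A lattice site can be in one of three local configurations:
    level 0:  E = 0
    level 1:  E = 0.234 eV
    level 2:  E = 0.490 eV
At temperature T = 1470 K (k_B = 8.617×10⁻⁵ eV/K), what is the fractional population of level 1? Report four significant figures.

k_BT = 8.617×10⁻⁵ × 1470 K = 0.126670 eV.
Eᵢ/kT = 0, 1.84732, 3.86832.
Z = Σ e^(−Eᵢ/kT) = e^(−0) + e^(−1.84732) + e^(−3.86832) = 1.00000 + 0.157659 + 0.0208934 = 1.17855.
P₁ = e^(−E₁/kT) / Z = 0.157659/1.17855 = 0.1338.

0.1338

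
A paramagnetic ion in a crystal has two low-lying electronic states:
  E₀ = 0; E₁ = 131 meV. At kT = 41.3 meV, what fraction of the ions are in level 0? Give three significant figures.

Eᵢ/kT = 0, 3.1719.
Z = Σ e^(−Eᵢ/kT) = e^(−0) + e^(−3.1719) = 1.0000 + 0.041924 = 1.0419.
P₀ = e^(−E₀/kT) / Z = 1.0000/1.0419 = 0.960.

0.960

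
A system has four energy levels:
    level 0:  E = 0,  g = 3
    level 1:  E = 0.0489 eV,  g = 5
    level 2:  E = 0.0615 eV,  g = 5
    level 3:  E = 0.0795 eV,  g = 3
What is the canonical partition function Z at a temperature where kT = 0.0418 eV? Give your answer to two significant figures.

Eᵢ/kT = 0, 1.170, 1.471, 1.902.
Z = Σ gᵢe^(−Eᵢ/kT) = 3·e^(−0) + 5·e^(−1.170) + 5·e^(−1.471) + 3·e^(−1.902) = 3.000 + 1.552 + 1.148 + 0.4478 = 6.148.

Z = 6.1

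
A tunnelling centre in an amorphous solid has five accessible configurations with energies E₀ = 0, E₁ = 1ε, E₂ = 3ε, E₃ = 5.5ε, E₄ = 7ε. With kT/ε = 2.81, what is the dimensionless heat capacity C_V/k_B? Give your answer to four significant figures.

Eᵢ/kT = 0, 0.355872, 1.06762, 1.95730, 2.49110.
Z = Σ e^(−Eᵢ/kT) = e^(−0) + e^(−0.355872) + e^(−1.06762) + e^(−1.95730) + e^(−2.49110) = 1.00000 + 0.700562 + 0.343826 + 0.141239 + 0.0828188 = 2.26845.
⟨E⟩ = 1.36154 ε, ⟨E²⟩ = 5.34532 ε².
C_V/k_B = (⟨E²⟩ − ⟨E⟩²)/(kT)² = (5.34532 − 1.85379)/7.89610 = 0.4422.

0.4422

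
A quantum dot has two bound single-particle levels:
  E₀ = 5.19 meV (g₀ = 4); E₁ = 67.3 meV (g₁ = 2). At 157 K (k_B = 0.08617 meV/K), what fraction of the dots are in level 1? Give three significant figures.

0.00505

k_BT = 0.08617 × 157 K = 13.529 meV.
Eᵢ/kT = 0.38362, 4.9745.
Z = Σ gᵢe^(−Eᵢ/kT) = 4·e^(−0.38362) + 2·e^(−4.9745) = 2.7256 + 0.013824 = 2.7394.
P₁ = g₁ e^(−E₁/kT) / Z = 0.013824/2.7394 = 0.00505.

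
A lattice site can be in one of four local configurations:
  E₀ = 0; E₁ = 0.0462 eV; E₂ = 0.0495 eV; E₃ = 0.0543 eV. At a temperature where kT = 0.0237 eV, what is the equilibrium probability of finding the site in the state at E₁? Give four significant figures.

0.1041

Eᵢ/kT = 0, 1.94937, 2.08861, 2.29114.
Z = Σ e^(−Eᵢ/kT) = e^(−0) + e^(−1.94937) + e^(−2.08861) + e^(−2.29114) = 1.00000 + 0.142364 + 0.123859 + 0.101151 = 1.36737.
P₁ = e^(−E₁/kT) / Z = 0.142364/1.36737 = 0.1041.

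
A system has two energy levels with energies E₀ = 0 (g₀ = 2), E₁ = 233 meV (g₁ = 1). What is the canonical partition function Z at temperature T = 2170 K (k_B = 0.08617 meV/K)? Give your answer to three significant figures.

Z = 2.29

k_BT = 0.08617 × 2170 K = 186.99 meV.
Eᵢ/kT = 0, 1.2461.
Z = Σ gᵢe^(−Eᵢ/kT) = 2·e^(−0) + 1·e^(−1.2461) = 2.0000 + 0.28762 = 2.2876.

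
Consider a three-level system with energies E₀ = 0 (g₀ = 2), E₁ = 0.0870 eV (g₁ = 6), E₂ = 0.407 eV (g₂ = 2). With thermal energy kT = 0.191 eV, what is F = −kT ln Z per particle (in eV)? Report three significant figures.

-0.344 eV

Eᵢ/kT = 0, 0.45550, 2.1309.
Z = Σ gᵢe^(−Eᵢ/kT) = 2·e^(−0) + 6·e^(−0.45550) + 2·e^(−2.1309) = 2.0000 + 3.8048 + 0.23746 = 6.0423.
F = −kT ln Z = −0.191 × ln(6.0423) = −0.191 × 1.7988 = -0.344 eV.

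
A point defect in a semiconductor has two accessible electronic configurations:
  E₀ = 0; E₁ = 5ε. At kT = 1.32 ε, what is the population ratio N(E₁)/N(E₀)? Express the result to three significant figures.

n₁/n₀ = exp[−(E₁−E₀)/kT] = exp(−(5ε)/(1.32ε)) = exp(-3.7879) = 0.0226.

0.0226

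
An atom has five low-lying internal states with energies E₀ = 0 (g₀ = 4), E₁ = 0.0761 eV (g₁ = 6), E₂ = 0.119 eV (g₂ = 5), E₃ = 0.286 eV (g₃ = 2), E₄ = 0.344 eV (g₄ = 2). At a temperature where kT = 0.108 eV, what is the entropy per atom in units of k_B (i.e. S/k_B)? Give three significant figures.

Eᵢ/kT = 0, 0.70463, 1.1019, 2.6481, 3.1852.
Z = Σ gᵢe^(−Eᵢ/kT) = 4·e^(−0) + 6·e^(−0.70463) + 5·e^(−1.1019) + 2·e^(−2.6481) + 2·e^(−3.1852) = 4.0000 + 2.9657 + 1.6612 + 0.14157 + 0.082740 = 8.8512.
⟨E⟩ = Σ EᵢPᵢ = 0.055622 eV.
S/k_B = ln Z + ⟨E⟩/kT = ln(8.8512) + 0.055622/0.108 = 2.1806 + 0.51502 = 2.70.

2.70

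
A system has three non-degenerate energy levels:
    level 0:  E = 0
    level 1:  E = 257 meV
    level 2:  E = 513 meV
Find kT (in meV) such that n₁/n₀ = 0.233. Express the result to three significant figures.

176 meV

n₁/n₀ = exp[−(E₁−E₀)/kT] = 0.233.
⇒ (E₁−E₀)/kT = ln(1/0.233) = ln(4.2918) = 1.4567.
kT = 257 meV / 1.4567 = 176 meV.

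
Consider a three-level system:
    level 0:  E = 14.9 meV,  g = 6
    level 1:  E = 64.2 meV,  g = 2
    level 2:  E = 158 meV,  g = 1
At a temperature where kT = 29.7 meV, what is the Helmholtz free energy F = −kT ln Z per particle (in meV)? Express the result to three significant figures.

-40.2 meV

Eᵢ/kT = 0.50168, 2.1616, 5.3199.
Z = Σ gᵢe^(−Eᵢ/kT) = 6·e^(−0.50168) + 2·e^(−2.1616) + 1·e^(−5.3199) = 3.6331 + 0.23028 + 0.0048932 = 3.8683.
F = −kT ln Z = −29.7 × ln(3.8683) = −29.7 × 1.3528 = -40.2 meV.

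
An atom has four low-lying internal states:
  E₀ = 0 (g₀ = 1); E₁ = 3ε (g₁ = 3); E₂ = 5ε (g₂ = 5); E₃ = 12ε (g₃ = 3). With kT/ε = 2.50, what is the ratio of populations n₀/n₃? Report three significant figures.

n₀/n₃ = (g₀/g₃) exp[−(E₀−E₃)/kT] = (1/3) × exp(−(-12ε)/(2.50ε)) = (1/3) × exp(4.8000) = 40.5.

40.5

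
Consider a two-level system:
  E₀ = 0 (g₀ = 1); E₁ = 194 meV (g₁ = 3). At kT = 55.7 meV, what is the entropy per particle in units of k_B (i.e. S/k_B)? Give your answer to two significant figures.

Eᵢ/kT = 0, 3.483.
Z = Σ gᵢe^(−Eᵢ/kT) = 1·e^(−0) + 3·e^(−3.483) = 1.000 + 0.09215 = 1.092.
⟨E⟩ = Σ EᵢPᵢ = 16.37 meV.
S/k_B = ln Z + ⟨E⟩/kT = ln(1.092) + 16.37/55.7 = 0.08801 + 0.2939 = 0.38.

0.38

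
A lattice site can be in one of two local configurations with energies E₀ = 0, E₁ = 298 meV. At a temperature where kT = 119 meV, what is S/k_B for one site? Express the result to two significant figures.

0.27

Eᵢ/kT = 0, 2.504.
Z = Σ e^(−Eᵢ/kT) = e^(−0) + e^(−2.504) = 1.000 + 0.08176 = 1.082.
⟨E⟩ = Σ EᵢPᵢ = 22.52 meV.
S/k_B = ln Z + ⟨E⟩/kT = ln(1.082) + 22.52/119 = 0.07881 + 0.1892 = 0.27.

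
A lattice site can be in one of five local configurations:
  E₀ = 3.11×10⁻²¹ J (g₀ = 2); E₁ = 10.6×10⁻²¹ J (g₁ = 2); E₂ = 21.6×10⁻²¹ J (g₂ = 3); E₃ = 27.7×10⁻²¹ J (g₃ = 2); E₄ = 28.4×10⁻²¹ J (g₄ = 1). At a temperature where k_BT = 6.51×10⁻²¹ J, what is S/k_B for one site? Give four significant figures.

1.570

Eᵢ/kT = 0.477727, 1.62826, 3.31797, 4.25499, 4.36252.
Z = Σ gᵢe^(−Eᵢ/kT) = 2·e^(−0.477727) + 2·e^(−1.62826) + 3·e^(−3.31797) + 2·e^(−4.25499) + 1·e^(−4.36252) = 1.24038 + 0.392542 + 0.108679 + 0.0283865 + 0.0127462 = 1.78273.
⟨E⟩ = Σ EᵢPᵢ = 6.45880 ×10⁻²¹ J.
S/k_B = ln Z + ⟨E⟩/kT = ln(1.78273) + 6.45880/6.51 = 0.578146 + 0.992135 = 1.570.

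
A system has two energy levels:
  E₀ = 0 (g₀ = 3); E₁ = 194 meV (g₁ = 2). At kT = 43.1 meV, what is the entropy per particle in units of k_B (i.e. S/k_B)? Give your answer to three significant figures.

Eᵢ/kT = 0, 4.5012.
Z = Σ gᵢe^(−Eᵢ/kT) = 3·e^(−0) + 2·e^(−4.5012) = 3.0000 + 0.022191 = 3.0222.
⟨E⟩ = Σ EᵢPᵢ = 1.4245 meV.
S/k_B = ln Z + ⟨E⟩/kT = ln(3.0222) + 1.4245/43.1 = 1.1060 + 0.033051 = 1.14.

1.14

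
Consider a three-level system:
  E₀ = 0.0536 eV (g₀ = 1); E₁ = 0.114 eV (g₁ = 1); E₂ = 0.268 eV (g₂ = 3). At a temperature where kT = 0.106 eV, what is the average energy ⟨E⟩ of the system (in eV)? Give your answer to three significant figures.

Eᵢ/kT = 0.50566, 1.0755, 2.5283.
Z = Σ gᵢe^(−Eᵢ/kT) = 1·e^(−0.50566) + 1·e^(−1.0755) + 3·e^(−2.5283) = 0.60311 + 0.34113 + 0.23938 = 1.1836.
⟨E⟩ = Σ Eᵢ gᵢe^(−Eᵢ/kT) / Z = (0.0536·0.60311 + 0.114·0.34113 + 0.268·0.23938) / 1.1836 = 0.114 eV.

0.114 eV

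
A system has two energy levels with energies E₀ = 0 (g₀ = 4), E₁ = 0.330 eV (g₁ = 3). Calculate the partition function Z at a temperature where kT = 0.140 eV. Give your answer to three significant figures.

Z = 4.28

Eᵢ/kT = 0, 2.3571.
Z = Σ gᵢe^(−Eᵢ/kT) = 4·e^(−0) + 3·e^(−2.3571) = 4.0000 + 0.28408 = 4.2841.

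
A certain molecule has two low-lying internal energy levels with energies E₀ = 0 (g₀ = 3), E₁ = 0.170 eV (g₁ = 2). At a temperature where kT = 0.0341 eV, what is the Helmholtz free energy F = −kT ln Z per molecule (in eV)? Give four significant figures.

Eᵢ/kT = 0, 4.98534.
Z = Σ gᵢe^(−Eᵢ/kT) = 3·e^(−0) + 2·e^(−4.98534) = 3.00000 + 0.0136749 = 3.01367.
F = −kT ln Z = −0.0341 × ln(3.01367) = −0.0341 × 1.10316 = -0.03762 eV.

-0.03762 eV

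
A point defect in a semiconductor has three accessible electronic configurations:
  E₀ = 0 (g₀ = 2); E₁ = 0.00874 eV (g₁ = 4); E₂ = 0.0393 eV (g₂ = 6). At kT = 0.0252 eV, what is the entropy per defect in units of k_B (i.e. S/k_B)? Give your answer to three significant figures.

2.29

Eᵢ/kT = 0, 0.34683, 1.5595.
Z = Σ gᵢe^(−Eᵢ/kT) = 2·e^(−0) + 4·e^(−0.34683) + 6·e^(−1.5595) = 2.0000 + 2.8277 + 1.2614 = 6.0891.
⟨E⟩ = Σ EᵢPᵢ = 0.012200 eV.
S/k_B = ln Z + ⟨E⟩/kT = ln(6.0891) + 0.012200/0.0252 = 1.8065 + 0.48413 = 2.29.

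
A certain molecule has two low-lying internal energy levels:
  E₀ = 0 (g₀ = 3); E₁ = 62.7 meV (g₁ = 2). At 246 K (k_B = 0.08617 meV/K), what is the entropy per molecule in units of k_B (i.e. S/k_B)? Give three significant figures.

k_BT = 0.08617 × 246 K = 21.198 meV.
Eᵢ/kT = 0, 2.9578.
Z = Σ gᵢe^(−Eᵢ/kT) = 3·e^(−0) + 2·e^(−2.9578) = 3.0000 + 0.10387 = 3.1039.
⟨E⟩ = Σ EᵢPᵢ = 2.0982 meV.
S/k_B = ln Z + ⟨E⟩/kT = ln(3.1039) + 2.0982/21.198 = 1.1327 + 0.098981 = 1.23.

1.23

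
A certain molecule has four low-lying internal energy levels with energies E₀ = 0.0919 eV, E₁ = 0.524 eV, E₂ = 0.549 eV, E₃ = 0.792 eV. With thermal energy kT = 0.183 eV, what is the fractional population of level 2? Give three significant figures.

Eᵢ/kT = 0.50219, 2.8634, 3.0000, 4.3279.
Z = Σ e^(−Eᵢ/kT) = e^(−0.50219) + e^(−2.8634) + e^(−3.0000) + e^(−4.3279) = 0.60520 + 0.057074 + 0.049787 + 0.013195 = 0.72526.
P₂ = e^(−E₂/kT) / Z = 0.049787/0.72526 = 0.0686.

0.0686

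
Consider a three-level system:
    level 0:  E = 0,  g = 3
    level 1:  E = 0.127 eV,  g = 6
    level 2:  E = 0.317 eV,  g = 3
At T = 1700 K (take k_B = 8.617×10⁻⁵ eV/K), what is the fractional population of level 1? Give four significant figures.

k_BT = 8.617×10⁻⁵ × 1700 K = 0.146489 eV.
Eᵢ/kT = 0, 0.866959, 2.16399.
Z = Σ gᵢe^(−Eᵢ/kT) = 3·e^(−0) + 6·e^(−0.866959) + 3·e^(−2.16399) = 3.00000 + 2.52137 + 0.344598 = 5.86597.
P₁ = g₁ e^(−E₁/kT) / Z = 2.52137/5.86597 = 0.4298.

0.4298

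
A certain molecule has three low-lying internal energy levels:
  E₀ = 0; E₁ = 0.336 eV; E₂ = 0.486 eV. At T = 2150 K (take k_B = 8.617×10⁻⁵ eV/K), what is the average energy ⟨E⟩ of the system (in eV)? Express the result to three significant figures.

0.0729 eV

k_BT = 8.617×10⁻⁵ × 2150 K = 0.18527 eV.
Eᵢ/kT = 0, 1.8136, 2.6232.
Z = Σ e^(−Eᵢ/kT) = e^(−0) + e^(−1.8136) + e^(−2.6232) = 1.0000 + 0.16307 + 0.072570 = 1.2356.
⟨E⟩ = Σ Eᵢ e^(−Eᵢ/kT) / Z = (0·1.0000 + 0.336·0.16307 + 0.486·0.072570) / 1.2356 = 0.0729 eV.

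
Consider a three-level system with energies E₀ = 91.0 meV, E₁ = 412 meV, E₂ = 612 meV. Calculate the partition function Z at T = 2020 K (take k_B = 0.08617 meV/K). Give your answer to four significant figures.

Z = 0.7163

k_BT = 0.08617 × 2020 K = 174.063 meV.
Eᵢ/kT = 0.522799, 2.36696, 3.51597.
Z = Σ e^(−Eᵢ/kT) = e^(−0.522799) + e^(−2.36696) + e^(−3.51597) = 0.592859 + 0.0937653 + 0.0297190 = 0.716343.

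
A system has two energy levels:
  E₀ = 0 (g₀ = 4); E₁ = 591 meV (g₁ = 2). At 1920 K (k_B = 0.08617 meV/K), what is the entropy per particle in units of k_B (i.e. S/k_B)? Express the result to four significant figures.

1.450

k_BT = 0.08617 × 1920 K = 165.446 meV.
Eᵢ/kT = 0, 3.57216.
Z = Σ gᵢe^(−Eᵢ/kT) = 4·e^(−0) + 2·e^(−3.57216) = 4.00000 + 0.0561902 = 4.05619.
⟨E⟩ = Σ EᵢPᵢ = 8.18709 meV.
S/k_B = ln Z + ⟨E⟩/kT = ln(4.05619) + 8.18709/165.446 = 1.40024 + 0.0494850 = 1.450.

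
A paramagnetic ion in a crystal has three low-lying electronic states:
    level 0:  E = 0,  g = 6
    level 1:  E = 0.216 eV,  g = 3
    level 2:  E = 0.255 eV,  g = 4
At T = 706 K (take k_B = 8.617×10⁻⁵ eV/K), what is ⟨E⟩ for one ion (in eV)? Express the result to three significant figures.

k_BT = 8.617×10⁻⁵ × 706 K = 0.060836 eV.
Eᵢ/kT = 0, 3.5505, 4.1916.
Z = Σ gᵢe^(−Eᵢ/kT) = 6·e^(−0) + 3·e^(−3.5505) + 4·e^(−4.1916) = 6.0000 + 0.086131 + 0.060488 = 6.1466.
⟨E⟩ = Σ Eᵢ gᵢe^(−Eᵢ/kT) / Z = (0·6.0000 + 0.216·0.086131 + 0.255·0.060488) / 6.1466 = 0.00554 eV.

0.00554 eV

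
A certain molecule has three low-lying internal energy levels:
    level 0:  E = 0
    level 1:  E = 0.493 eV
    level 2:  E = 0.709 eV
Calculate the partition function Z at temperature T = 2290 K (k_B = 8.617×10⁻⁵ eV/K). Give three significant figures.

Z = 1.11

k_BT = 8.617×10⁻⁵ × 2290 K = 0.19733 eV.
Eᵢ/kT = 0, 2.4984, 3.5930.
Z = Σ e^(−Eᵢ/kT) = e^(−0) + e^(−2.4984) + e^(−3.5930) = 1.0000 + 0.082216 + 0.027516 = 1.1097.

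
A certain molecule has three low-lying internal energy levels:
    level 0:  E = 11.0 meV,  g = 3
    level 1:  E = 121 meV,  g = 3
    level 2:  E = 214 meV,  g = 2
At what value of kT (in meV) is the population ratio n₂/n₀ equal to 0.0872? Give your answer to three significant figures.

n₂/n₀ = (g₂/g₀) exp[−(E₂−E₀)/kT] = 0.0872.
⇒ (E₂−E₀)/kT = ln((2/3)/0.0872) = ln(7.6453) = 2.0341.
kT = 203.0 meV / 2.0341 = 99.8 meV.

99.8 meV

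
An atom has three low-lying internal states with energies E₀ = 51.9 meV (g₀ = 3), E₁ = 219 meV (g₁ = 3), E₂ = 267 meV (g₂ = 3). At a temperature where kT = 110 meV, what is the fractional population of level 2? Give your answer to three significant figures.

0.104

Eᵢ/kT = 0.47182, 1.9909, 2.4273.
Z = Σ gᵢe^(−Eᵢ/kT) = 3·e^(−0.47182) + 3·e^(−1.9909) + 3·e^(−2.4273) = 1.8716 + 0.40972 + 0.26482 = 2.5461.
P₂ = g₂ e^(−E₂/kT) / Z = 0.26482/2.5461 = 0.104.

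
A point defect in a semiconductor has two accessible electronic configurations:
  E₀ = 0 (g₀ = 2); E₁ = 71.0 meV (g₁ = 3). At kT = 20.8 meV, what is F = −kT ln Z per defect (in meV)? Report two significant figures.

-15 meV

Eᵢ/kT = 0, 3.413.
Z = Σ gᵢe^(−Eᵢ/kT) = 2·e^(−0) + 3·e^(−3.413) = 2.000 + 0.09883 = 2.099.
F = −kT ln Z = −20.8 × ln(2.099) = −20.8 × 0.7415 = -15 meV.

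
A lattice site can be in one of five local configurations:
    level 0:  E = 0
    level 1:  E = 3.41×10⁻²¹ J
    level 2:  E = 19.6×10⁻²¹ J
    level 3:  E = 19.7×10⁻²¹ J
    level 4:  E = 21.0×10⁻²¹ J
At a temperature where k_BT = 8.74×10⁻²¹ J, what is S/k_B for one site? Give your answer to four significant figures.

Eᵢ/kT = 0, 0.390160, 2.24256, 2.25400, 2.40275.
Z = Σ e^(−Eᵢ/kT) = e^(−0) + e^(−0.390160) + e^(−2.24256) + e^(−2.25400) + e^(−2.40275) = 1.00000 + 0.676949 + 0.106186 + 0.104978 + 0.0904688 = 1.97858.
⟨E⟩ = Σ EᵢPᵢ = 4.22402 ×10⁻²¹ J.
S/k_B = ln Z + ⟨E⟩/kT = ln(1.97858) + 4.22402/8.74 = 0.682379 + 0.483297 = 1.166.

1.166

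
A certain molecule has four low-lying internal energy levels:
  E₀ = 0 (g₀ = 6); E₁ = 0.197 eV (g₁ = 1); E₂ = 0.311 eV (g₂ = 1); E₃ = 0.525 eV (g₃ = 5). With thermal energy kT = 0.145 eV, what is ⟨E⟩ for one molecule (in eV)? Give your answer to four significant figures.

0.02417 eV

Eᵢ/kT = 0, 1.35862, 2.14483, 3.62069.
Z = Σ gᵢe^(−Eᵢ/kT) = 6·e^(−0) + 1·e^(−1.35862) + 1·e^(−2.14483) + 5·e^(−3.62069) = 6.00000 + 0.257015 + 0.117088 + 0.133821 = 6.50792.
⟨E⟩ = Σ Eᵢ gᵢe^(−Eᵢ/kT) / Z = (0·6.00000 + 0.197·0.257015 + 0.311·0.117088 + 0.525·0.133821) / 6.50792 = 0.02417 eV.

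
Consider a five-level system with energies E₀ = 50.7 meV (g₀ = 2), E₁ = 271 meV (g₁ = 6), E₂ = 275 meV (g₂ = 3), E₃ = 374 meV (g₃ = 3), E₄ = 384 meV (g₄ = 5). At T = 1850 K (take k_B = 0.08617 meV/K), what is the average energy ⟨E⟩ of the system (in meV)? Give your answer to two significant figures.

k_BT = 0.08617 × 1850 K = 159.4 meV.
Eᵢ/kT = 0.3181, 1.700, 1.725, 2.346, 2.409.
Z = Σ gᵢe^(−Eᵢ/kT) = 2·e^(−0.3181) + 6·e^(−1.700) + 3·e^(−1.725) + 3·e^(−2.346) + 5·e^(−2.409) = 1.455 + 1.096 + 0.5345 + 0.2873 + 0.4495 = 3.822.
⟨E⟩ = Σ Eᵢ gᵢe^(−Eᵢ/kT) / Z = (50.7·1.455 + 271·1.096 + 275·0.5345 + 374·0.2873 + 384·0.4495) / 3.822 = 210 meV.

210 meV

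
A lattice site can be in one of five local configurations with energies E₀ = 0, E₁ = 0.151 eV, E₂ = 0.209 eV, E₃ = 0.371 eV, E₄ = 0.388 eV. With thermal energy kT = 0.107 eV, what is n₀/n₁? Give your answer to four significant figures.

4.101

n₀/n₁ = exp[−(E₀−E₁)/kT] = exp(−(-0.151 eV)/(0.107 eV)) = exp(1.41121) = 4.101.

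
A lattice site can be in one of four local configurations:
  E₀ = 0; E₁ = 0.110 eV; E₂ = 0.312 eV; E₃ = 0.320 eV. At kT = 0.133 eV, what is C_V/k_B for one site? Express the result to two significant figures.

Eᵢ/kT = 0, 0.8271, 2.346, 2.406.
Z = Σ e^(−Eᵢ/kT) = e^(−0) + e^(−0.8271) + e^(−2.346) + e^(−2.406) = 1.000 + 0.4373 + 0.09575 + 0.09018 = 1.623.
⟨E⟩ = 0.06583 eV, ⟨E²⟩ = 0.01469 eV².
C_V/k_B = (⟨E²⟩ − ⟨E⟩²)/(kT)² = (0.01469 − 0.004334)/0.01769 = 0.59.

0.59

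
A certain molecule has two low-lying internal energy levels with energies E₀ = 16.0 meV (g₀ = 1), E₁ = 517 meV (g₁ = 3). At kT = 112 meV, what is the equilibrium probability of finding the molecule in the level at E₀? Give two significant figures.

Eᵢ/kT = 0.1429, 4.616.
Z = Σ gᵢe^(−Eᵢ/kT) = 1·e^(−0.1429) + 3·e^(−4.616) = 0.8668 + 0.02968 = 0.8965.
P₀ = g₀ e^(−E₀/kT) / Z = 0.8668/0.8965 = 0.97.

0.97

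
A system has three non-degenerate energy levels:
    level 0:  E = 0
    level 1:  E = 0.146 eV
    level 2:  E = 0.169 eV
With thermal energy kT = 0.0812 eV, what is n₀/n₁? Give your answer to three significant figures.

6.04

n₀/n₁ = exp[−(E₀−E₁)/kT] = exp(−(-0.146 eV)/(0.0812 eV)) = exp(1.7980) = 6.04.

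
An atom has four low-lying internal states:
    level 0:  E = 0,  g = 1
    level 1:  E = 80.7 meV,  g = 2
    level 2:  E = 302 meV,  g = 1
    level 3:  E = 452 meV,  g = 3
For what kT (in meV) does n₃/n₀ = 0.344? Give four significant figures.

208.7 meV

n₃/n₀ = (g₃/g₀) exp[−(E₃−E₀)/kT] = 0.344.
⇒ (E₃−E₀)/kT = ln((3/1)/0.344) = ln(8.72093) = 2.16573.
kT = 452 meV / 2.16573 = 208.7 meV.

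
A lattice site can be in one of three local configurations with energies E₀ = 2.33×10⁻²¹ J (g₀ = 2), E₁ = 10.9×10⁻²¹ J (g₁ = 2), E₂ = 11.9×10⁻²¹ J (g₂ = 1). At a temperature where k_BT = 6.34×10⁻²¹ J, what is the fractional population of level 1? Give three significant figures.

0.189

Eᵢ/kT = 0.36751, 1.7192, 1.8770.
Z = Σ gᵢe^(−Eᵢ/kT) = 2·e^(−0.36751) + 2·e^(−1.7192) + 1·e^(−1.8770) = 1.3849 + 0.35842 + 0.15305 = 1.8964.
P₁ = g₁ e^(−E₁/kT) / Z = 0.35842/1.8964 = 0.189.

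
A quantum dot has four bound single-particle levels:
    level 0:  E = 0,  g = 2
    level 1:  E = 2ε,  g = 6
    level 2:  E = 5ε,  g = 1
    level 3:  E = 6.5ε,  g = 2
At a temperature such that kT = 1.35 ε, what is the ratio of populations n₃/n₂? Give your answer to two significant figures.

0.66

n₃/n₂ = (g₃/g₂) exp[−(E₃−E₂)/kT] = (2/1) × exp(−(1.5ε)/(1.35ε)) = (2/1) × exp(-1.111) = 0.66.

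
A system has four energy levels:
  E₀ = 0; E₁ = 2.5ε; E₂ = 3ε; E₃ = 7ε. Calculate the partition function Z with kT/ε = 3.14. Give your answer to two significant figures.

Z = 1.9

Eᵢ/kT = 0, 0.7962, 0.9554, 2.229.
Z = Σ e^(−Eᵢ/kT) = e^(−0) + e^(−0.7962) + e^(−0.9554) + e^(−2.229) = 1.000 + 0.4510 + 0.3847 + 0.1076 = 1.943.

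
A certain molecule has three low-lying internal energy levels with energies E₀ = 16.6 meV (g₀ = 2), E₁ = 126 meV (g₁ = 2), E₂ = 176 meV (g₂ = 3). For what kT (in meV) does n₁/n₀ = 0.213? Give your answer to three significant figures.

n₁/n₀ = (g₁/g₀) exp[−(E₁−E₀)/kT] = 0.213.
⇒ (E₁−E₀)/kT = ln((2/2)/0.213) = ln(4.6948) = 1.5465.
kT = 109.4 meV / 1.5465 = 70.7 meV.

70.7 meV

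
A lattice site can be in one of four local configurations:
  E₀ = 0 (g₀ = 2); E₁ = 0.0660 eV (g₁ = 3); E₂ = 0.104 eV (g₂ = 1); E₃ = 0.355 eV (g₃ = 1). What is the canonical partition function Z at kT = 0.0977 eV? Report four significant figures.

Eᵢ/kT = 0, 0.675537, 1.06448, 3.63357.
Z = Σ gᵢe^(−Eᵢ/kT) = 2·e^(−0) + 3·e^(−0.675537) + 1·e^(−1.06448) + 1·e^(−3.63357) = 2.00000 + 1.52665 + 0.344907 + 0.0264217 = 3.89798.

Z = 3.898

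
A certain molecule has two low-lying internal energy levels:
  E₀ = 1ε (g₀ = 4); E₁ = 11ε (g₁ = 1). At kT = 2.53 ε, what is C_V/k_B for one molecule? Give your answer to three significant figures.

0.0743

Eᵢ/kT = 0.39526, 4.3478.
Z = Σ gᵢe^(−Eᵢ/kT) = 4·e^(−0.39526) + 1·e^(−4.3478) = 2.6940 + 0.012935 = 2.7069.
⟨E⟩ = 1.0478 ε, ⟨E²⟩ = 1.5734 ε².
C_V/k_B = (⟨E²⟩ − ⟨E⟩²)/(kT)² = (1.5734 − 1.0979)/6.4009 = 0.0743.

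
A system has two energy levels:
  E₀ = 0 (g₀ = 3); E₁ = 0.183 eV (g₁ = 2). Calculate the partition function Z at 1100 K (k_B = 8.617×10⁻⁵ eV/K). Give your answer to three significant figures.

Z = 3.29

k_BT = 8.617×10⁻⁵ × 1100 K = 0.094787 eV.
Eᵢ/kT = 0, 1.9306.
Z = Σ gᵢe^(−Eᵢ/kT) = 3·e^(−0) + 2·e^(−1.9306) = 3.0000 + 0.29012 = 3.2901.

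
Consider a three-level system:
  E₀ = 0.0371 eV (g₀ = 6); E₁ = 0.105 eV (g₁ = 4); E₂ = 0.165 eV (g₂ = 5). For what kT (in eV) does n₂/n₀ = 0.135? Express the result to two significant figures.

0.070 eV

n₂/n₀ = (g₂/g₀) exp[−(E₂−E₀)/kT] = 0.135.
⇒ (E₂−E₀)/kT = ln((5/6)/0.135) = ln(6.173) = 1.820.
kT = 0.1279 eV / 1.820 = 0.070 eV.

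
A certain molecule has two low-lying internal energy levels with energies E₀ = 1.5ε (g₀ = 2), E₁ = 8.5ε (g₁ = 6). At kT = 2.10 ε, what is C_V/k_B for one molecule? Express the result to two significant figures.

Eᵢ/kT = 0.7143, 4.048.
Z = Σ gᵢe^(−Eᵢ/kT) = 2·e^(−0.7143) + 6·e^(−4.048) = 0.9791 + 0.1047 = 1.084.
⟨E⟩ = 2.176 ε, ⟨E²⟩ = 9.011 ε².
C_V/k_B = (⟨E²⟩ − ⟨E⟩²)/(kT)² = (9.011 − 4.735)/4.410 = 0.97.

0.97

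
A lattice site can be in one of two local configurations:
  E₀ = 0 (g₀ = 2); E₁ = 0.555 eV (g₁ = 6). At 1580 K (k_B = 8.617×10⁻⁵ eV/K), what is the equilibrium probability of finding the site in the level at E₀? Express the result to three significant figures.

0.952

k_BT = 8.617×10⁻⁵ × 1580 K = 0.13615 eV.
Eᵢ/kT = 0, 4.0764.
Z = Σ gᵢe^(−Eᵢ/kT) = 2·e^(−0) + 6·e^(−4.0764) = 2.0000 + 0.10181 = 2.1018.
P₀ = g₀ e^(−E₀/kT) / Z = 2.0000/2.1018 = 0.952.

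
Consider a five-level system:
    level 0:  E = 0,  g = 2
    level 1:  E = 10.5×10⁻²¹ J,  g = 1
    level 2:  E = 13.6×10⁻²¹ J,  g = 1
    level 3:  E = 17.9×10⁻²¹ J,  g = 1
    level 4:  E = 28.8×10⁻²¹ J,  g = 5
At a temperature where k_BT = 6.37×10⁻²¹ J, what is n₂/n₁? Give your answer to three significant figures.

n₂/n₁ = (g₂/g₁) exp[−(E₂−E₁)/kT] = (1/1) × exp(−(3.1 ×10⁻²¹ J)/(6.37 ×10⁻²¹ J)) = (1/1) × exp(-0.48666) = 0.615.

0.615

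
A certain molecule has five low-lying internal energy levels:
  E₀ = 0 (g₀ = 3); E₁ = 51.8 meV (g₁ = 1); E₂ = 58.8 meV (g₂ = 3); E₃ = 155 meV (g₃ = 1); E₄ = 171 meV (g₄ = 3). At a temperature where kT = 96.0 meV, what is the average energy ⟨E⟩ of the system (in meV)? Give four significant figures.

Eᵢ/kT = 0, 0.539583, 0.612500, 1.61458, 1.78125.
Z = Σ gᵢe^(−Eᵢ/kT) = 3·e^(−0) + 1·e^(−0.539583) + 3·e^(−0.612500) + 1·e^(−1.61458) + 3·e^(−1.78125) = 3.00000 + 0.582991 + 1.62598 + 0.198974 + 0.505282 = 5.91323.
⟨E⟩ = Σ Eᵢ gᵢe^(−Eᵢ/kT) / Z = (0·3.00000 + 51.8·0.582991 + 58.8·1.62598 + 155·0.198974 + 171·0.505282) / 5.91323 = 41.10 meV.

41.10 meV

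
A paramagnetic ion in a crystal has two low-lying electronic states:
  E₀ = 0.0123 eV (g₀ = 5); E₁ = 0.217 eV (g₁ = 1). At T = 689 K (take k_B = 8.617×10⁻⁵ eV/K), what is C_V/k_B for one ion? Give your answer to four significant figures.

0.07469

k_BT = 8.617×10⁻⁵ × 689 K = 0.0593711 eV.
Eᵢ/kT = 0.207172, 3.65498.
Z = Σ gᵢe^(−Eᵢ/kT) = 5·e^(−0.207172) + 1·e^(−3.65498) = 4.06440 + 0.0258620 = 4.09026.
⟨E⟩ = 0.0135943 eV, ⟨E²⟩ = 0.000448069 eV².
C_V/k_B = (⟨E²⟩ − ⟨E⟩²)/(kT)² = (0.000448069 − 0.000184805)/0.00352493 = 0.07469.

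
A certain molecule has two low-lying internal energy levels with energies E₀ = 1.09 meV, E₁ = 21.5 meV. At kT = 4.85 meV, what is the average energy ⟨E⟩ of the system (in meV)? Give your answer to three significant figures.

1.39 meV

Eᵢ/kT = 0.22474, 4.4330.
Z = Σ e^(−Eᵢ/kT) = e^(−0.22474) + e^(−4.4330) = 0.79872 + 0.011879 = 0.81060.
⟨E⟩ = Σ Eᵢ e^(−Eᵢ/kT) / Z = (1.09·0.79872 + 21.5·0.011879) / 0.81060 = 1.39 meV.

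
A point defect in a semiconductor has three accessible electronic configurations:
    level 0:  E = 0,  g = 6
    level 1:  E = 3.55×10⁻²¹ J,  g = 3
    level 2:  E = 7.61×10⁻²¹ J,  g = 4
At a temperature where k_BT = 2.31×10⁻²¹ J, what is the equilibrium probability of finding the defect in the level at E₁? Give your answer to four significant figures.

Eᵢ/kT = 0, 1.53680, 3.29437.
Z = Σ gᵢe^(−Eᵢ/kT) = 6·e^(−0) + 3·e^(−1.53680) + 4·e^(−3.29437) = 6.00000 + 0.645205 + 0.148366 = 6.79357.
P₁ = g₁ e^(−E₁/kT) / Z = 0.645205/6.79357 = 0.09497.

0.09497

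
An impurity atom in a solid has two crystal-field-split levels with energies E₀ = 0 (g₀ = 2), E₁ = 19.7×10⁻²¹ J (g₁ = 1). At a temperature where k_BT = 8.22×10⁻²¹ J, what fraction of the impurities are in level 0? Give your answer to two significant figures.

Eᵢ/kT = 0, 2.397.
Z = Σ gᵢe^(−Eᵢ/kT) = 2·e^(−0) + 1·e^(−2.397) = 2.000 + 0.09099 = 2.091.
P₀ = g₀ e^(−E₀/kT) / Z = 2.000/2.091 = 0.96.

0.96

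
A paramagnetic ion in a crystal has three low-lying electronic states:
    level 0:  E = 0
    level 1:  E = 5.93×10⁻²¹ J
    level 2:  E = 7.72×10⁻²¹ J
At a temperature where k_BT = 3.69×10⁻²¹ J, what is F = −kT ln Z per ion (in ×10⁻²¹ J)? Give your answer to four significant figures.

-1.035 ×10⁻²¹ J

Eᵢ/kT = 0, 1.60705, 2.09214.
Z = Σ e^(−Eᵢ/kT) = e^(−0) + e^(−1.60705) + e^(−2.09214) = 1.00000 + 0.200478 + 0.123423 = 1.32390.
F = −kT ln Z = −3.69 × ln(1.32390) = −3.69 × 0.280582 = -1.035 ×10⁻²¹ J.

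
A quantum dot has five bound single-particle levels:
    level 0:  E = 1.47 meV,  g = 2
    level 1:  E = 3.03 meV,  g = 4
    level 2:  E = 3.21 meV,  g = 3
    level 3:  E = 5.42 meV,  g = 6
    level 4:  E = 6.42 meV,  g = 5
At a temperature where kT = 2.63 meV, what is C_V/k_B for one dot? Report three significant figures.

0.372

Eᵢ/kT = 0.55894, 1.1521, 1.2205, 2.0608, 2.4411.
Z = Σ gᵢe^(−Eᵢ/kT) = 2·e^(−0.55894) + 4·e^(−1.1521) + 3·e^(−1.2205) + 6·e^(−2.0608) + 5·e^(−2.4411) = 1.1436 + 1.2639 + 0.88525 + 0.76411 + 0.43533 = 4.4922.
⟨E⟩ = 3.4034 meV, ⟨E²⟩ = 14.155 meV².
C_V/k_B = (⟨E²⟩ − ⟨E⟩²)/(kT)² = (14.155 − 11.583)/6.9169 = 0.372.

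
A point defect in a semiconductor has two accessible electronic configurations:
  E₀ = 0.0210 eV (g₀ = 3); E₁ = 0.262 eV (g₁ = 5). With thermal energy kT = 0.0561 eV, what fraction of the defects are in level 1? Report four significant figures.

Eᵢ/kT = 0.374332, 4.67023.
Z = Σ gᵢe^(−Eᵢ/kT) = 3·e^(−0.374332) + 5·e^(−4.67023) = 2.06325 + 0.0468506 = 2.11010.
P₁ = g₁ e^(−E₁/kT) / Z = 0.0468506/2.11010 = 0.02220.

0.02220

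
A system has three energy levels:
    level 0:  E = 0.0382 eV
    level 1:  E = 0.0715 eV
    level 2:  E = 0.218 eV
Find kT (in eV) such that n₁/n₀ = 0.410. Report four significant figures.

0.03735 eV

n₁/n₀ = exp[−(E₁−E₀)/kT] = 0.410.
⇒ (E₁−E₀)/kT = ln(1/0.410) = ln(2.43902) = 0.891596.
kT = 0.0333 eV / 0.891596 = 0.03735 eV.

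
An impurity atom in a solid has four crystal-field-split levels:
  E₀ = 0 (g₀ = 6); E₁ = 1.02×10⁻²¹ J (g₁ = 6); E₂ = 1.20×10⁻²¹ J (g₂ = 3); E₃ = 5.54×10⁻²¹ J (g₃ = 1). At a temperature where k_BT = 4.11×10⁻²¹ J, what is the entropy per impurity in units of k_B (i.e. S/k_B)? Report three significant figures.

2.74

Eᵢ/kT = 0, 0.24818, 0.29197, 1.3479.
Z = Σ gᵢe^(−Eᵢ/kT) = 6·e^(−0) + 6·e^(−0.24818) + 3·e^(−0.29197) + 1·e^(−1.3479) = 6.0000 + 4.6813 + 2.2404 + 0.25979 = 13.181.
⟨E⟩ = Σ EᵢPᵢ = 0.67541 ×10⁻²¹ J.
S/k_B = ln Z + ⟨E⟩/kT = ln(13.181) + 0.67541/4.11 = 2.5788 + 0.16433 = 2.74.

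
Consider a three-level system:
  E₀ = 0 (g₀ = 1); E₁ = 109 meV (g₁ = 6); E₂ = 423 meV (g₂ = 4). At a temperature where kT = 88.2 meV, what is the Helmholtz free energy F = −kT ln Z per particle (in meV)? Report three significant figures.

Eᵢ/kT = 0, 1.2358, 4.7959.
Z = Σ gᵢe^(−Eᵢ/kT) = 1·e^(−0) + 6·e^(−1.2358) + 4·e^(−4.7959) = 1.0000 + 1.7436 + 0.033054 = 2.7767.
F = −kT ln Z = −88.2 × ln(2.7767) = −88.2 × 1.0213 = -90.1 meV.

-90.1 meV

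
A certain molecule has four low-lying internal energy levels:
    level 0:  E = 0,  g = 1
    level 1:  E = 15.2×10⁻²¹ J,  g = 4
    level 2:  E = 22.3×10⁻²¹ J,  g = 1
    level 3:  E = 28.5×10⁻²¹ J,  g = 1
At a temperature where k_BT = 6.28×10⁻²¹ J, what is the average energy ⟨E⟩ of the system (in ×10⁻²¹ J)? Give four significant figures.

4.551 ×10⁻²¹ J

Eᵢ/kT = 0, 2.42038, 3.55096, 4.53822.
Z = Σ gᵢe^(−Eᵢ/kT) = 1·e^(−0) + 4·e^(−2.42038) + 1·e^(−3.55096) + 1·e^(−4.53822) = 1.00000 + 0.355551 + 0.0286971 + 0.0106924 = 1.39494.
⟨E⟩ = Σ Eᵢ gᵢe^(−Eᵢ/kT) / Z = (0·1.00000 + 15.2·0.355551 + 22.3·0.0286971 + 28.5·0.0106924) / 1.39494 = 4.551 ×10⁻²¹ J.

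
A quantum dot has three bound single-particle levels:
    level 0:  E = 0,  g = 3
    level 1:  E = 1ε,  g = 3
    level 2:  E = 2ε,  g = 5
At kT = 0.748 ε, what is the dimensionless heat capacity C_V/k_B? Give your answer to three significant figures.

Eᵢ/kT = 0, 1.3369, 2.6738.
Z = Σ gᵢe^(−Eᵢ/kT) = 3·e^(−0) + 3·e^(−1.3369) + 5·e^(−2.6738) = 3.0000 + 0.78798 + 0.34495 = 4.1329.
⟨E⟩ = 0.35759 ε, ⟨E²⟩ = 0.52452 ε².
C_V/k_B = (⟨E²⟩ − ⟨E⟩²)/(kT)² = (0.52452 − 0.12787)/0.55950 = 0.709.

0.709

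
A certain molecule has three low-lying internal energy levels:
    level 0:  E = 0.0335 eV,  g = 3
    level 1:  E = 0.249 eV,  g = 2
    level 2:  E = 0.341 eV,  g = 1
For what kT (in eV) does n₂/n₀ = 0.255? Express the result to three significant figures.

1.15 eV

n₂/n₀ = (g₂/g₀) exp[−(E₂−E₀)/kT] = 0.255.
⇒ (E₂−E₀)/kT = ln((1/3)/0.255) = ln(1.3072) = 0.26789.
kT = 0.3075 eV / 0.26789 = 1.15 eV.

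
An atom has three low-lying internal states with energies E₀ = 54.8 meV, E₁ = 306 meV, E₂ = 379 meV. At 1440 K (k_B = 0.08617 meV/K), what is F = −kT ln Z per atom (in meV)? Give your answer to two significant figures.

32 meV

k_BT = 0.08617 × 1440 K = 124.1 meV.
Eᵢ/kT = 0.4416, 2.466, 3.054.
Z = Σ e^(−Eᵢ/kT) = e^(−0.4416) + e^(−2.466) + e^(−3.054) = 0.6430 + 0.08492 + 0.04717 = 0.7751.
F = −kT ln Z = −124.1 × ln(0.7751) = −124.1 × -0.2548 = 32 meV.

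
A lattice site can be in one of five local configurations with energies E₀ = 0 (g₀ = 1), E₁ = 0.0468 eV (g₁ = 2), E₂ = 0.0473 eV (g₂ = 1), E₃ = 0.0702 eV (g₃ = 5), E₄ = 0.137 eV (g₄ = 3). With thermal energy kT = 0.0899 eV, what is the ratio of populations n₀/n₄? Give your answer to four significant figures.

n₀/n₄ = (g₀/g₄) exp[−(E₀−E₄)/kT] = (1/3) × exp(−(-0.137 eV)/(0.0899 eV)) = (1/3) × exp(1.52392) = 1.530.

1.530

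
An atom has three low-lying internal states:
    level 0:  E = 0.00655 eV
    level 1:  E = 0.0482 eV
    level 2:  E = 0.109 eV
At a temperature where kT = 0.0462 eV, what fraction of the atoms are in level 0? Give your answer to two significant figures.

0.66

Eᵢ/kT = 0.1418, 1.043, 2.359.
Z = Σ e^(−Eᵢ/kT) = e^(−0.1418) + e^(−1.043) + e^(−2.359) = 0.8678 + 0.3524 + 0.09451 = 1.315.
P₀ = e^(−E₀/kT) / Z = 0.8678/1.315 = 0.66.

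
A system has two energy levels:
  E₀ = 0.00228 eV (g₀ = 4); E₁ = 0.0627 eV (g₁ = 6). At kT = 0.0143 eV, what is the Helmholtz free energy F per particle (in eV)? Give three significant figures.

-0.0179 eV

Eᵢ/kT = 0.15944, 4.3846.
Z = Σ gᵢe^(−Eᵢ/kT) = 4·e^(−0.15944) + 6·e^(−4.3846) = 3.4105 + 0.074807 = 3.4853.
F = −kT ln Z = −0.0143 × ln(3.4853) = −0.0143 × 1.2486 = -0.0179 eV.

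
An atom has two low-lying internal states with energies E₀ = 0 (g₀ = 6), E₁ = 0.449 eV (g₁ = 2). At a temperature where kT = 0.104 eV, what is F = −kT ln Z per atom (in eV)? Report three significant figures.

Eᵢ/kT = 0, 4.3173.
Z = Σ gᵢe^(−Eᵢ/kT) = 6·e^(−0) + 2·e^(−4.3173) = 6.0000 + 0.026672 = 6.0267.
F = −kT ln Z = −0.104 × ln(6.0267) = −0.104 × 1.7962 = -0.187 eV.

-0.187 eV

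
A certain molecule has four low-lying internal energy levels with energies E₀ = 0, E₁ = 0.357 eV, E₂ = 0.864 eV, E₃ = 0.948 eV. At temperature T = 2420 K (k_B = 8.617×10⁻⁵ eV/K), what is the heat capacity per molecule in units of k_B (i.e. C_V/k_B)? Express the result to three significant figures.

k_BT = 8.617×10⁻⁵ × 2420 K = 0.20853 eV.
Eᵢ/kT = 0, 1.7120, 4.1433, 4.5461.
Z = Σ e^(−Eᵢ/kT) = e^(−0) + e^(−1.7120) + e^(−4.1433) + e^(−4.5461) = 1.0000 + 0.18050 + 0.015870 + 0.010608 = 1.2070.
⟨E⟩ = 0.073079 eV, ⟨E²⟩ = 0.036773 eV².
C_V/k_B = (⟨E²⟩ − ⟨E⟩²)/(kT)² = (0.036773 − 0.0053405)/0.043485 = 0.723.

0.723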